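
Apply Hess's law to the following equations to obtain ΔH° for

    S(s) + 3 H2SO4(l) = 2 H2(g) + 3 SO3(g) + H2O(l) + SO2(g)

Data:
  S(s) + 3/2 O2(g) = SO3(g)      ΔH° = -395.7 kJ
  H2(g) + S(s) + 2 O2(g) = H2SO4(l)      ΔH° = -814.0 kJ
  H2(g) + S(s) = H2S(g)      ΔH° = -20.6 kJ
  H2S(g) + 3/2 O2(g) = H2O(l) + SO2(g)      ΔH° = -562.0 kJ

ΔH° = 672.3 kJ

equation 1 × 3: (3)·(-395.7) = -1187.1 kJ
equation 2 reversed and × 3: (-3)·(-814.0) = +2442.0 kJ
equation 3 as written: -20.6 kJ
equation 4 as written: -562.0 kJ
Combining the equations, ΔH° = (3)·(-395.7) + (-3)·(-814.0) + (1)·(-20.6) + (1)·(-562.0) = 672.3 kJ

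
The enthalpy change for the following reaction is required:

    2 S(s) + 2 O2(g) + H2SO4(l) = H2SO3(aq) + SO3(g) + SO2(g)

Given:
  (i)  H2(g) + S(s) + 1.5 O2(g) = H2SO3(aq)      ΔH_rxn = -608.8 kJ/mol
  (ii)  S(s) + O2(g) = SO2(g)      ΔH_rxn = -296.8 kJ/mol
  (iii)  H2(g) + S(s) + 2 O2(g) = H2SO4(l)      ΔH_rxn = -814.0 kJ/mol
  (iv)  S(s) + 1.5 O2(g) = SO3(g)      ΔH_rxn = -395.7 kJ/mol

ΔH_rxn = -487.3 kJ/mol

(i) as written: -608.8 kJ/mol
(ii) as written: -296.8 kJ/mol
(iii) reversed: +814.0 kJ/mol
(iv) as written: -395.7 kJ/mol
Combining the equations, ΔH_rxn = (1)·(-608.8) + (1)·(-296.8) + (-1)·(-814.0) + (1)·(-395.7) = -487.3 kJ/mol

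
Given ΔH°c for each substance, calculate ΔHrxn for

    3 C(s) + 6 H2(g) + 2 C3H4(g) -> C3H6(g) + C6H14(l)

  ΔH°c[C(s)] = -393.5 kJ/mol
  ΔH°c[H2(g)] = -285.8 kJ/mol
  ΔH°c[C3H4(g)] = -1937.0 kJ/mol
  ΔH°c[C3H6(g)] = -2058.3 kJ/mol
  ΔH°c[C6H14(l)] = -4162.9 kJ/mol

ΔHrxn = -548.1 kJ/mol

Using ΔH = Σ nΔHc°(reactants) − Σ nΔHc°(products):
= [3·(-393.5) + 6·(-285.8) + 2·(-1937.0)] − [1·(-2058.3) + 1·(-4162.9)]
= -548.1 kJ/mol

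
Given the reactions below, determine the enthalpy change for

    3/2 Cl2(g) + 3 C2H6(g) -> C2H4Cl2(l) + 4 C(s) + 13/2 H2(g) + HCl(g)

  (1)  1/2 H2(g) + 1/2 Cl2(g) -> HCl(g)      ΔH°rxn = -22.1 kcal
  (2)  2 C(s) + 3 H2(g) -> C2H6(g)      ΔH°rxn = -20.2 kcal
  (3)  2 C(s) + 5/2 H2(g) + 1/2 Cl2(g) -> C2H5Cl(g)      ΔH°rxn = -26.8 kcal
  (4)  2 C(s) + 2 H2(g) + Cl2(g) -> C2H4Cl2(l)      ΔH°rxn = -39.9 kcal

ΔH°rxn = -1.4 kcal

(1) as written: -22.1 kcal
(2) reversed and × 3: (-3)·(-20.2) = +60.6 kcal
(3): not needed.
(4) as written: -39.9 kcal
Combining the equations, ΔH°rxn = (-22.1) + (+60.6) + (-39.9) = -1.4 kcal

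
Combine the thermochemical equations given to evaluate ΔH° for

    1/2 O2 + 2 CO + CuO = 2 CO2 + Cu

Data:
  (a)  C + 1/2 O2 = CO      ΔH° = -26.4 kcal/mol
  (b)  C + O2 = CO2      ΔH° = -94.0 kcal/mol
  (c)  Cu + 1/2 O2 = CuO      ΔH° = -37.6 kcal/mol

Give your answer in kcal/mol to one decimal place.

ΔH° = -97.6 kcal/mol

(a) reversed and × 2 (reverse to put CO on the reactant side; scale by 2 for the 2 CO): (-2)·(-26.4) = +52.8 kcal/mol
(b) × 2 (×2 to match 2 CO2 in the target): (2)·(-94.0) = -188.0 kcal/mol
(c) reversed (CuO must end up as a reactant): +37.6 kcal/mol
ΔH° = (+52.8) + (-188.0) + (+37.6) = -97.6 kcal/mol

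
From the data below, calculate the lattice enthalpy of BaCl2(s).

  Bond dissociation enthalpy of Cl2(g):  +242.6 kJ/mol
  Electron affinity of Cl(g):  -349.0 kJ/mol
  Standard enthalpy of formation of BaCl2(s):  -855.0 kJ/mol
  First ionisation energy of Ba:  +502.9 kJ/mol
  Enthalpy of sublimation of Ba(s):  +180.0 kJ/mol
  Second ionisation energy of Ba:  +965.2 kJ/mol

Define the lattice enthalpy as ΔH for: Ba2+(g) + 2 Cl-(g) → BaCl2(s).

U = -2047.7 kJ/mol

ΔHf° = 1·ΔHsub + 1·(ΣIE) + 1·D(Cl2) + 2·EA + U
-855.0 = 1·(+180.0) + 1·(+1468.1) + 1·(+242.6) + 2·(-349.0) + U
U = -855.0 − (+1192.7) = -2047.7 kJ/mol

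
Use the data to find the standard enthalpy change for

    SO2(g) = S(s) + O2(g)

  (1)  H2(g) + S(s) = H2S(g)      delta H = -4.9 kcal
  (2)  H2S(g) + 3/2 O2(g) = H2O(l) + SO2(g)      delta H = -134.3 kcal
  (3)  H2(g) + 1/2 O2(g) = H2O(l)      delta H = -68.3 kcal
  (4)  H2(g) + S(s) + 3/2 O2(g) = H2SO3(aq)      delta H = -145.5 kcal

(1) reversed: +4.9 kcal
(2) reversed: +134.3 kcal
(3) as written: -68.3 kcal
(4): not needed.
By Hess's law, delta H = (+4.9) + (+134.3) + (-68.3) = 70.9 kcal

delta H = 70.9 kcal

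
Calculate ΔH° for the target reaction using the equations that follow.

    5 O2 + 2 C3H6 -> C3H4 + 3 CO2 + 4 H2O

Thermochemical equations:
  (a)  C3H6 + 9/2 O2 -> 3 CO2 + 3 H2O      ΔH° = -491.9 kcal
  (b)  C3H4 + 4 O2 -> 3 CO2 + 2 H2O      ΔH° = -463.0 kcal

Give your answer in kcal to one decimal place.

ΔH° = -520.8 kcal

(a) × 2: (2)·(-491.9) = -983.8 kcal
(b) reversed: +463.0 kcal
Combining the equations, ΔH° = (2)·(-491.9) + (-1)·(-463.0) = -520.8 kcal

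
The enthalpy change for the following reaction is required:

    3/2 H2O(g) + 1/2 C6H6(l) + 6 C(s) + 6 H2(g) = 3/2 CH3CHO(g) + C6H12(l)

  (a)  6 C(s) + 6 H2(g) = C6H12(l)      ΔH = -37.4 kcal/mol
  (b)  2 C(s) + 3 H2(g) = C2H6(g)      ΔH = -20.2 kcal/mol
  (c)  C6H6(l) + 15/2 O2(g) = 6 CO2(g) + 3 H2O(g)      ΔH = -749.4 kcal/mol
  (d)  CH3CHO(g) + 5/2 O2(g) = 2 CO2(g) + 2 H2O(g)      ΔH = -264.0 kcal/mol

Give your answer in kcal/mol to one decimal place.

(a) as written (C6H12(l) already on the product side): -37.4 kcal/mol
(b): not needed (C2H6(g) appears nowhere else).
(c) × 1/2 (scale by 1/2 for the 1/2 C6H6(l)): (1/2)·(-749.4) = -374.7 kcal/mol
(d) reversed and × 3/2 (CH3CHO(g) must end up as a product; ×3/2 to match 3/2 CH3CHO(g) in the target): (-3/2)·(-264.0) = +396.0 kcal/mol
ΔH = (-37.4) + (-374.7) + (+396.0) = -16.1 kcal/mol

ΔH = -16.1 kcal/mol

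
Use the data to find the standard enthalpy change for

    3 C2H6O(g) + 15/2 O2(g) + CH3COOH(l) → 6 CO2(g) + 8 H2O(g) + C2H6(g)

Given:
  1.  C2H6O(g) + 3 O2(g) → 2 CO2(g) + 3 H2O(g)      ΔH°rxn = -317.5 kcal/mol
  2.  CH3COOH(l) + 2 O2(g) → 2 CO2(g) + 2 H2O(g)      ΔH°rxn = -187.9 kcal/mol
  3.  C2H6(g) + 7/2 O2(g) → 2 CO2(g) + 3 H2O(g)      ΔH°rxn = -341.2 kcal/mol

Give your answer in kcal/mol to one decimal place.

ΔH°rxn = -799.2 kcal/mol

eq. 1 × 3: (3)·(-317.5) = -952.5 kcal/mol
eq. 2 as written: -187.9 kcal/mol
eq. 3 reversed: +341.2 kcal/mol
By Hess's law, ΔH°rxn = (3)·(-317.5) + (1)·(-187.9) + (-1)·(-341.2) = -799.2 kcal/mol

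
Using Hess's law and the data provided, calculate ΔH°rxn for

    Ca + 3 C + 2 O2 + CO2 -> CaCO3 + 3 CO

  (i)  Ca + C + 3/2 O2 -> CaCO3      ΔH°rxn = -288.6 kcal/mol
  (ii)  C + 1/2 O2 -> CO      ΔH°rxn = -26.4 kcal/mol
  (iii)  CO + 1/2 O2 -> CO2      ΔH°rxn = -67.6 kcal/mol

(i) as written (CaCO3 already on the product side): -288.6 kcal/mol
(ii) × 2: (2)·(-26.4) = -52.8 kcal/mol
(iii) reversed (reverse to put CO2 on the reactant side): +67.6 kcal/mol
ΔH°rxn = (1)·(-288.6) + (2)·(-26.4) + (-1)·(-67.6) = -273.8 kcal/mol

ΔH°rxn = -273.8 kcal/mol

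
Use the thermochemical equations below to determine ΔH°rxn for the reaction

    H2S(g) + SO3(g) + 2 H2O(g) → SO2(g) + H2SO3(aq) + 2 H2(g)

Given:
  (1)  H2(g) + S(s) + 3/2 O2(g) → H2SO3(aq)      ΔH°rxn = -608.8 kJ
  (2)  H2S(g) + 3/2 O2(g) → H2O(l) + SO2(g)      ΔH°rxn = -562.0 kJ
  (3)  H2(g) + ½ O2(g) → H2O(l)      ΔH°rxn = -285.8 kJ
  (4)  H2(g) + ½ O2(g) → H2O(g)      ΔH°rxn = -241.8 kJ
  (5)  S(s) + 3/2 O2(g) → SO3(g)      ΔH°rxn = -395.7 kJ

(1) as written (H2SO3(aq) already on the product side): -608.8 kJ
(2) as written (H2S(g) already on the reactant side): -562.0 kJ
(3) reversed: +285.8 kJ
(4) reversed and × 2 (H2O(g) must end up as a reactant; ×2 to match 2 H2O(g) in the target): (-2)·(-241.8) = +483.6 kJ
(5) reversed (SO3(g) must end up as a reactant): +395.7 kJ
By Hess's law, ΔH°rxn = (-608.8) + (-562.0) + (+285.8) + (+483.6) + (+395.7) = -5.7 kJ

ΔH°rxn = -5.7 kJ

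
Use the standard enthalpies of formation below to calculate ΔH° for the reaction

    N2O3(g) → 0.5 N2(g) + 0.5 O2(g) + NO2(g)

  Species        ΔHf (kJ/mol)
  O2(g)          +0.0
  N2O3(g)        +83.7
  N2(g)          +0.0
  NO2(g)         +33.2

ΔH° = -50.5 kJ/mol

ΔH°rxn = Σ nΔHf°(products) − Σ nΔHf°(reactants).
Products: 1/2·(+0.0) + 1/2·(+0.0) + 1·(+33.2) = +33.2
Reactants: 1·(+83.7) = +83.7
ΔH° = (+33.2) − (+83.7) = -50.5 kJ/mol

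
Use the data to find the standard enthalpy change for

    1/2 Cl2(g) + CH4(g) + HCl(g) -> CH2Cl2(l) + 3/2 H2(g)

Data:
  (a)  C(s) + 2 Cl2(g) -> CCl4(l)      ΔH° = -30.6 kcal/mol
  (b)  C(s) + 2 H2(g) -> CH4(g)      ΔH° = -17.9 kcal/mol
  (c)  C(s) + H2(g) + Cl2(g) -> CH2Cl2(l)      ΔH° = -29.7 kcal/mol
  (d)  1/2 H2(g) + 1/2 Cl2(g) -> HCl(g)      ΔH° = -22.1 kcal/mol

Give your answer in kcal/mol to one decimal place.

(a): not needed.
(b) reversed: +17.9 kcal/mol
(c) as written: -29.7 kcal/mol
(d) reversed: +22.1 kcal/mol
ΔH° = (-1)·(-17.9) + (1)·(-29.7) + (-1)·(-22.1) = 10.3 kcal/mol

ΔH° = 10.3 kcal/mol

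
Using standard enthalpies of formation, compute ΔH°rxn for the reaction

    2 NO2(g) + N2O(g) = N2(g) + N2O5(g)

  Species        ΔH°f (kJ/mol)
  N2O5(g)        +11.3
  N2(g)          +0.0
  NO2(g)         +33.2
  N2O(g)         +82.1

ΔH°rxn = -137.2 kJ/mol

ΔH°rxn = Σ nΔHf°(products) − Σ nΔHf°(reactants).
Products: 1·(+0.0) + 1·(+11.3) = +11.3
Reactants: 2·(+33.2) + 1·(+82.1) = +148.5
ΔH°rxn = (+11.3) − (+148.5) = -137.2 kJ/mol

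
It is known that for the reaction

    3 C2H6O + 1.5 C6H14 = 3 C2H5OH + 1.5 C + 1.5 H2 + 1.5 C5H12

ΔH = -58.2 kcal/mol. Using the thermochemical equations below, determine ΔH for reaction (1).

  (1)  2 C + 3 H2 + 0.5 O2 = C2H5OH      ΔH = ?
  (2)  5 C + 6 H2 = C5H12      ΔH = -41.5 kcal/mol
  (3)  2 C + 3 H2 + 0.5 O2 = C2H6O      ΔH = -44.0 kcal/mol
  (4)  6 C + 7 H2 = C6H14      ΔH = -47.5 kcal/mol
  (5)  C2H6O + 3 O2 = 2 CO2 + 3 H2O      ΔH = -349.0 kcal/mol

ΔH = -66.4 kcal/mol

(1) × 3 (scale by 3 for the 3 C2H5OH): contributes 3·x
(2) × 3/2 (×3/2 to match 3/2 C5H12 in the target): (3/2)·(-41.5) = -62.25 kcal/mol
(3) reversed and × 3: (-3)·(-44.0) = +132.0 kcal/mol
(4) reversed and × 3/2 (reverse to put C6H14 on the reactant side; ×3/2 to match 3/2 C6H14 in the target): (-3/2)·(-47.5) = +71.25 kcal/mol
(5): not needed (H2O appears nowhere else).
-58.2 = (-62.25) + (+132.0) + (+71.25) + 3·x
x = (-58.2 − (+141.0)) / (3) = -66.4 kcal/mol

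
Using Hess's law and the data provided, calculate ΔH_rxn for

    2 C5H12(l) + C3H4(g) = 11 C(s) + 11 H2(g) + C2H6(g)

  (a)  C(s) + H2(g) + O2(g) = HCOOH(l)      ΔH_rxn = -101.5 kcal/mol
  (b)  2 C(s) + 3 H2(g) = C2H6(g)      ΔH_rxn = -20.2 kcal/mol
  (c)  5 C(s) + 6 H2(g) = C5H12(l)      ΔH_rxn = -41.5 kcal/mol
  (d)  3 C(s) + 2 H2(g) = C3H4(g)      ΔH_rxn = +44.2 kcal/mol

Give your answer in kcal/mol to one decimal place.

ΔH_rxn = 18.6 kcal/mol

(a): not needed (O2(g) appears nowhere else).
(b) as written (C2H6(g) already on the product side): -20.2 kcal/mol
(c) reversed and × 2 (reverse to put C5H12(l) on the reactant side; scale by 2 for the 2 C5H12(l)): (-2)·(-41.5) = +83.0 kcal/mol
(d) reversed (reverse to put C3H4(g) on the reactant side): -44.2 kcal/mol
ΔH_rxn = (-20.2) + (+83.0) + (-44.2) = 18.6 kcal/mol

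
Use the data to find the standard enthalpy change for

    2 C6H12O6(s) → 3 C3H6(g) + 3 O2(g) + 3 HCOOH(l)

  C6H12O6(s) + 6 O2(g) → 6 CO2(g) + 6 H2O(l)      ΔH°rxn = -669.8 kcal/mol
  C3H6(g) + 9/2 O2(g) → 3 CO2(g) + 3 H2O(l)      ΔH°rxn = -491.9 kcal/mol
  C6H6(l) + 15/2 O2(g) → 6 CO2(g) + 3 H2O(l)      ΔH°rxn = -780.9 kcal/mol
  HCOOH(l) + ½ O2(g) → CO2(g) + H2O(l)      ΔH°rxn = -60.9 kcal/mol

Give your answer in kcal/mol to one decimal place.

ΔH°rxn = 318.8 kcal/mol

equation 1 × 2 (scale by 2 for the 2 C6H12O6(s)): (2)·(-669.8) = -1339.6 kcal/mol
equation 2 reversed and × 3 (C3H6(g) must end up as a product; ×3 to match 3 C3H6(g) in the target): (-3)·(-491.9) = +1475.7 kcal/mol
equation 3: not needed (C6H6(l) appears nowhere else).
equation 4 reversed and × 3 (reverse to put HCOOH(l) on the product side; scale by 3 for the 3 HCOOH(l)): (-3)·(-60.9) = +182.7 kcal/mol
ΔH°rxn = (-1339.6) + (+1475.7) + (+182.7) = 318.8 kcal/mol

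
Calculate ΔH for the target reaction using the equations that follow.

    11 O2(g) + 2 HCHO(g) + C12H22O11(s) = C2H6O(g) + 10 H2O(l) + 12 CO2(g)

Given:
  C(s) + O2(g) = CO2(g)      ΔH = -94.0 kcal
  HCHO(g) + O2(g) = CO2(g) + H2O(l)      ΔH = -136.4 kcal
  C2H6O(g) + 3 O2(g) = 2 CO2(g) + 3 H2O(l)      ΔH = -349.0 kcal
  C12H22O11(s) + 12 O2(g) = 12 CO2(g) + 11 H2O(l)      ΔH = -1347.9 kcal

equation 1: not needed.
equation 2 × 2: (2)·(-136.4) = -272.8 kcal
equation 3 reversed: +349.0 kcal
equation 4 as written: -1347.9 kcal
By Hess's law, ΔH = (2)·(-136.4) + (-1)·(-349.0) + (1)·(-1347.9) = -1271.7 kcal

ΔH = -1271.7 kcal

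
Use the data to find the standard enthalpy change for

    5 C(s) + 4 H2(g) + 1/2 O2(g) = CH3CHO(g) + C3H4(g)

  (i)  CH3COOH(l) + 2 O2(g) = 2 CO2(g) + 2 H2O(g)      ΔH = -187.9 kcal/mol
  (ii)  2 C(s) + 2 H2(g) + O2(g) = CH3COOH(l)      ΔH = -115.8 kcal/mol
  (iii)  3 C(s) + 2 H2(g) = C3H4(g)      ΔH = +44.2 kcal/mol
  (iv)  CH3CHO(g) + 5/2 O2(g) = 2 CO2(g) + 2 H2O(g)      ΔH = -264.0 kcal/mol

ΔH = 4.5 kcal/mol

(i) as written: -187.9 kcal/mol
(ii) as written: -115.8 kcal/mol
(iii) as written: +44.2 kcal/mol
(iv) reversed: +264.0 kcal/mol
ΔH = (-187.9) + (-115.8) + (+44.2) + (+264.0) = 4.5 kcal/mol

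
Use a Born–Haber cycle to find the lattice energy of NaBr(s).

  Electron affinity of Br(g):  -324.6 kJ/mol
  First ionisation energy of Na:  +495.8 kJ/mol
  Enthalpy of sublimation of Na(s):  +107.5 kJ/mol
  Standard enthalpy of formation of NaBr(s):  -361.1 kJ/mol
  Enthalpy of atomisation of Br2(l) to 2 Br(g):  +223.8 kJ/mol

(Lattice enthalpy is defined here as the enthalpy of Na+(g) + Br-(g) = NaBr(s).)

ΔHf° = 1·ΔHsub + 1·(ΣIE) + 1/2·D(Br2) + 1·EA + U
-361.1 = 1·(+107.5) + 1·(+495.8) + 1/2·(+223.8) + 1·(-324.6) + U
U = -361.1 − (+390.6) = -751.7 kJ/mol

U = -751.7 kJ/mol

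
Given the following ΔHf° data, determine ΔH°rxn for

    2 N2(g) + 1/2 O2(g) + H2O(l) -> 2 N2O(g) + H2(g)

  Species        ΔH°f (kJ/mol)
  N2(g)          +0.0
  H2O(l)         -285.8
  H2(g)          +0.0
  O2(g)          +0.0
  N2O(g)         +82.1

ΔH°rxn = Σ nΔHf°(products) − Σ nΔHf°(reactants).
Products: 2·(+82.1) + 1·(+0.0) = +164.2
Reactants: 2·(+0.0) + 1/2·(+0.0) + 1·(-285.8) = -285.8
ΔH°rxn = (+164.2) − (-285.8) = 450.0 kJ/mol

ΔH°rxn = 450.0 kJ/mol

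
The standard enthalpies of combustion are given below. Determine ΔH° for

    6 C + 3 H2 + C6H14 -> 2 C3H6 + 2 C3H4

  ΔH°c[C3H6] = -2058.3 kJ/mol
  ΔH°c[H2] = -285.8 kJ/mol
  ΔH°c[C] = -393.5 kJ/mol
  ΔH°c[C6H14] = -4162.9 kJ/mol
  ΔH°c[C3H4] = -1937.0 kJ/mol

With combustion enthalpies, reactants minus products:
= [6·(-393.5) + 3·(-285.8) + 1·(-4162.9)] − [2·(-2058.3) + 2·(-1937.0)]
= 609.3 kJ/mol

ΔH° = 609.3 kJ/mol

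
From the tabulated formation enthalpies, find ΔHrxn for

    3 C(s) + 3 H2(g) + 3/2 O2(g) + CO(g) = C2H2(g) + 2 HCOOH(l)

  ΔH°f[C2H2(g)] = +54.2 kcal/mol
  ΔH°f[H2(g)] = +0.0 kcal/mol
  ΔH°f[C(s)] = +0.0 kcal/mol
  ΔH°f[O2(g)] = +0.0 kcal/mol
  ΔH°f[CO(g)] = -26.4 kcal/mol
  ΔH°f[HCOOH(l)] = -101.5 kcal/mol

ΔHrxn = -122.4 kcal/mol

Products: 1·(+54.2) + 2·(-101.5) = -148.8
Reactants: 3·(+0.0) + 3·(+0.0) + 3/2·(+0.0) + 1·(-26.4) = -26.4
ΔHrxn = (-148.8) − (-26.4) = -122.4 kcal/mol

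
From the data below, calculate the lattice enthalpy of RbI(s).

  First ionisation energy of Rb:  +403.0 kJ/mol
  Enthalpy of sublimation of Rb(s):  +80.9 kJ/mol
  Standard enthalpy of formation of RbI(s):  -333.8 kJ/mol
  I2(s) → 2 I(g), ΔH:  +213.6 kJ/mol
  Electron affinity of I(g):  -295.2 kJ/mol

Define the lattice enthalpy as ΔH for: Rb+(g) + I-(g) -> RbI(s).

ΔHf° = 1·ΔHsub + 1·(ΣIE) + 1/2·D(I2) + 1·EA + U
-333.8 = 1·(+80.9) + 1·(+403.0) + 1/2·(+213.6) + 1·(-295.2) + U
U = -333.8 − (+295.5) = -629.3 kJ/mol

U = -629.3 kJ/mol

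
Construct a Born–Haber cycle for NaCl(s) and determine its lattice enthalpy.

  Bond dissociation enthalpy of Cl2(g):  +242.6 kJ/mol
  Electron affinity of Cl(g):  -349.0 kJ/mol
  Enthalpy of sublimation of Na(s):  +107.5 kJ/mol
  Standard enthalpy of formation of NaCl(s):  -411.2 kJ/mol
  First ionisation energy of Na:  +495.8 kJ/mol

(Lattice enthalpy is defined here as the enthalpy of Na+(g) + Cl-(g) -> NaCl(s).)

ΔHf° = 1·ΔHsub + 1·(ΣIE) + 1/2·D(Cl2) + 1·EA + U
-411.2 = 1·(+107.5) + 1·(+495.8) + 1/2·(+242.6) + 1·(-349.0) + U
U = -411.2 − (+375.6) = -786.8 kJ/mol

U = -786.8 kJ/mol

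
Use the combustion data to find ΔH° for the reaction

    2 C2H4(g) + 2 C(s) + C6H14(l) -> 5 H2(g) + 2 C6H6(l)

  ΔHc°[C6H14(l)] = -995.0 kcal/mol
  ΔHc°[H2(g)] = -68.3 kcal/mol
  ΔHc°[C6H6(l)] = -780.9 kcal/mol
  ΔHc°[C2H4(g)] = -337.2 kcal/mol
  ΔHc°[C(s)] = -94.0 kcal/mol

With combustion enthalpies, reactants minus products:
= [2·(-337.2) + 2·(-94.0) + 1·(-995.0)] − [5·(-68.3) + 2·(-780.9)]
= 45.9 kcal/mol

ΔH° = 45.9 kcal/mol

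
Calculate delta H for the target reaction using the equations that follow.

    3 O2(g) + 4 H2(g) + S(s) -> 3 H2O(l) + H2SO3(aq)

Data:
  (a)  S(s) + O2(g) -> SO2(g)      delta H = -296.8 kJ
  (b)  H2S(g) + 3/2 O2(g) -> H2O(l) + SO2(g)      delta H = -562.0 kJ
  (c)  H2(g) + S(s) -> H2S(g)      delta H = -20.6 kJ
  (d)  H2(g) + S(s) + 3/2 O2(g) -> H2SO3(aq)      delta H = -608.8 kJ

(a) reversed and × 3: (-3)·(-296.8) = +890.4 kJ
(b) × 3 (×3 to match 3 H2O(l) in the target): (3)·(-562.0) = -1686.0 kJ
(c) × 3: (3)·(-20.6) = -61.8 kJ
(d) as written (H2SO3(aq) already on the product side): -608.8 kJ
delta H = (+890.4) + (-1686.0) + (-61.8) + (-608.8) = -1466.2 kJ

delta H = -1466.2 kJ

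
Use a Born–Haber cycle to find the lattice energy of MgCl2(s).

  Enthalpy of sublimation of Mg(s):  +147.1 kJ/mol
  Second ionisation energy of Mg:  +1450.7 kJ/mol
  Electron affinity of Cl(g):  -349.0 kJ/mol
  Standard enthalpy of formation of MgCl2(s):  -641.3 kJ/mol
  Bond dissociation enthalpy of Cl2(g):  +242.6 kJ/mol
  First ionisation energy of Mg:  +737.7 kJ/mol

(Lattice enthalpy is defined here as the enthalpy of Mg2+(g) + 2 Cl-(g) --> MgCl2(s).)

U = -2521.4 kJ/mol

ΔHf° = 1·ΔHsub + 1·(ΣIE) + 1·D(Cl2) + 2·EA + U
-641.3 = 1·(+147.1) + 1·(+2188.4) + 1·(+242.6) + 2·(-349.0) + U
U = -641.3 − (+1880.1) = -2521.4 kJ/mol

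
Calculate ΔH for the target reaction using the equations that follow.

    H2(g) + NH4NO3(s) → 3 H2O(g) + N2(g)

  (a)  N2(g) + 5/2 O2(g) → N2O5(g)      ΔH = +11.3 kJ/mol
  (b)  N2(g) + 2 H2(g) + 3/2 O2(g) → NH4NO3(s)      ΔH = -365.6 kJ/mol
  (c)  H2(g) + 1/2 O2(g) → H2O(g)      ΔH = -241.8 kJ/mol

(a): not needed (N2O5(g) appears nowhere else).
(b) reversed (reverse to put NH4NO3(s) on the reactant side): +365.6 kJ/mol
(c) × 3 (scale by 3 for the 3 H2O(g)): (3)·(-241.8) = -725.4 kJ/mol
ΔH = (-1)·(-365.6) + (3)·(-241.8) = -359.8 kJ/mol

ΔH = -359.8 kJ/mol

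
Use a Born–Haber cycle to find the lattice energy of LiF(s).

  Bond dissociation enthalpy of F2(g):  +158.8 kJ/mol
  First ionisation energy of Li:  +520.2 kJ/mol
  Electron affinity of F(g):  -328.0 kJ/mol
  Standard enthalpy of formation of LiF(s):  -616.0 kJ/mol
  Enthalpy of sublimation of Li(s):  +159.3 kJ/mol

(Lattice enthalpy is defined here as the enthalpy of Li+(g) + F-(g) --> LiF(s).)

U = -1046.9 kJ/mol

ΔHf° = 1·ΔHsub + 1·(ΣIE) + 1/2·D(F2) + 1·EA + U
-616.0 = 1·(+159.3) + 1·(+520.2) + 1/2·(+158.8) + 1·(-328.0) + U
U = -616.0 − (+430.9) = -1046.9 kJ/mol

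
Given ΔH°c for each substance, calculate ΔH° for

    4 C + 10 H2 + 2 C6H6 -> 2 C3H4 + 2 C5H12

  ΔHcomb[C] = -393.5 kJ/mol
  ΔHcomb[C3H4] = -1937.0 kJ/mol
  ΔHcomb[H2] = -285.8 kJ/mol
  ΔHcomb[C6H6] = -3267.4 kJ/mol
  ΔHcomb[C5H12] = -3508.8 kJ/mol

ΔH° = -75.2 kJ/mol

Using ΔH = Σ nΔHc°(reactants) − Σ nΔHc°(products):
= [4·(-393.5) + 10·(-285.8) + 2·(-3267.4)] − [2·(-1937.0) + 2·(-3508.8)]
= -75.2 kJ/mol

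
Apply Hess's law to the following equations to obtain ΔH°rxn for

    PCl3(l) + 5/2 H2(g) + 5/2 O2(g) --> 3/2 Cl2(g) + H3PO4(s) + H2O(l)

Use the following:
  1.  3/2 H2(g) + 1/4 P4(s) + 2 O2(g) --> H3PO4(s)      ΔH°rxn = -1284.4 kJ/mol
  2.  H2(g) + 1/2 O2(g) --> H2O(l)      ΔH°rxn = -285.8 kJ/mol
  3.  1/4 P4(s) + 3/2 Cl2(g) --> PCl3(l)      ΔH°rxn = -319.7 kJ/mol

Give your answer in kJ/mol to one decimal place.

eq. 1 as written (H3PO4(s) already on the product side): -1284.4 kJ/mol
eq. 2 as written (H2O(l) already on the product side): -285.8 kJ/mol
eq. 3 reversed (PCl3(l) must end up as a reactant): +319.7 kJ/mol
ΔH°rxn = (1)·(-1284.4) + (1)·(-285.8) + (-1)·(-319.7) = -1250.5 kJ/mol

ΔH°rxn = -1250.5 kJ/mol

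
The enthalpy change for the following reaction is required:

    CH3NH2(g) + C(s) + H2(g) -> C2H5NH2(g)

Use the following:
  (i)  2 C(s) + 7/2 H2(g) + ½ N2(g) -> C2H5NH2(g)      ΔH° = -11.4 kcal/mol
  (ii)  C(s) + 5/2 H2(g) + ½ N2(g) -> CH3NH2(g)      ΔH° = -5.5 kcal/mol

ΔH° = -5.9 kcal/mol

(i) as written (C2H5NH2(g) already on the product side): -11.4 kcal/mol
(ii) reversed (CH3NH2(g) must end up as a reactant): +5.5 kcal/mol
ΔH° = (1)·(-11.4) + (-1)·(-5.5) = -5.9 kcal/mol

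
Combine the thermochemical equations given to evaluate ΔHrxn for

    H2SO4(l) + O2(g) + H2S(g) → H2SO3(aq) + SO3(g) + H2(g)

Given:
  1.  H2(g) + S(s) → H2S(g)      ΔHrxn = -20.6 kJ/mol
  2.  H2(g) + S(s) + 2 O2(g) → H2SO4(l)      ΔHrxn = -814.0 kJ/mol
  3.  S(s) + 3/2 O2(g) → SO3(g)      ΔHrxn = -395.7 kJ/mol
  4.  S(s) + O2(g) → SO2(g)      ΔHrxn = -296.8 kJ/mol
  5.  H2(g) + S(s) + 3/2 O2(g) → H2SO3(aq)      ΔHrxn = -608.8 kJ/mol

ΔHrxn = -169.9 kJ/mol

eq. 1 reversed (H2S(g) must end up as a reactant): +20.6 kJ/mol
eq. 2 reversed (reverse to put H2SO4(l) on the reactant side): +814.0 kJ/mol
eq. 3 as written (SO3(g) already on the product side): -395.7 kJ/mol
eq. 4: not needed (SO2(g) appears nowhere else).
eq. 5 as written (H2SO3(aq) already on the product side): -608.8 kJ/mol
ΔHrxn = (+20.6) + (+814.0) + (-395.7) + (-608.8) = -169.9 kJ/mol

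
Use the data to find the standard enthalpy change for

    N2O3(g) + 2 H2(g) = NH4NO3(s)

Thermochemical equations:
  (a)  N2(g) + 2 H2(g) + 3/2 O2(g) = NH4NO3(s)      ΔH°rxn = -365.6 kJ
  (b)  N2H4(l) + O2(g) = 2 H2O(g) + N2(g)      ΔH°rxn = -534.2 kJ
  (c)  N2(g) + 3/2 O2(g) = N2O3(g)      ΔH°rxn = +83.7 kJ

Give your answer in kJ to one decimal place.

(a) as written: -365.6 kJ
(b): not needed.
(c) reversed: -83.7 kJ
By Hess's law, ΔH°rxn = (-365.6) + (-83.7) = -449.3 kJ

ΔH°rxn = -449.3 kJ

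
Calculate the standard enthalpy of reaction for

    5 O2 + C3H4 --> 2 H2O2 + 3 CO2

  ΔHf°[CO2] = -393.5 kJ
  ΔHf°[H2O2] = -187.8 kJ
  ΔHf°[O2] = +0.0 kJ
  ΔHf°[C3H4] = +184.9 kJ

ΔH°rxn = Σ nΔHf°(products) − Σ nΔHf°(reactants).
Products: 2·(-187.8) + 3·(-393.5) = -1556.1
Reactants: 5·(+0.0) + 1·(+184.9) = +184.9
ΔH°rxn = (-1556.1) − (+184.9) = -1741.0 kJ

ΔH°rxn = -1741.0 kJ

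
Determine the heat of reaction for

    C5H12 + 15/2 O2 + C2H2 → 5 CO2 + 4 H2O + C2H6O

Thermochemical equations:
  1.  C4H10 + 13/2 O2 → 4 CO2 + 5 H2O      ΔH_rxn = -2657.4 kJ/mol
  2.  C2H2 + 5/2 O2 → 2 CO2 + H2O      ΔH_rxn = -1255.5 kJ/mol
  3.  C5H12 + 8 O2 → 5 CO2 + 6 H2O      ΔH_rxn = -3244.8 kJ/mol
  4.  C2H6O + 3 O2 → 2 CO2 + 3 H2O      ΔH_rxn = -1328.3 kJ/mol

eq. 1: not needed.
eq. 2 as written: -1255.5 kJ/mol
eq. 3 as written: -3244.8 kJ/mol
eq. 4 reversed: +1328.3 kJ/mol
ΔH_rxn = (-1255.5) + (-3244.8) + (+1328.3) = -3172.0 kJ/mol

ΔH_rxn = -3172.0 kJ/mol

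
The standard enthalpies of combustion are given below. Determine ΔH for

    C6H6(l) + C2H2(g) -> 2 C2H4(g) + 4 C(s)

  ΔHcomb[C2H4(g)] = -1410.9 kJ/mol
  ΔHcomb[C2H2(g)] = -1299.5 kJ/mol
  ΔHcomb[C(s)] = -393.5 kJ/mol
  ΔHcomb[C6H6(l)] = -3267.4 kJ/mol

Using ΔH = Σ nΔHc°(reactants) − Σ nΔHc°(products):
= [1·(-3267.4) + 1·(-1299.5)] − [2·(-1410.9) + 4·(-393.5)]
= -171.1 kJ/mol

ΔH = -171.1 kJ/mol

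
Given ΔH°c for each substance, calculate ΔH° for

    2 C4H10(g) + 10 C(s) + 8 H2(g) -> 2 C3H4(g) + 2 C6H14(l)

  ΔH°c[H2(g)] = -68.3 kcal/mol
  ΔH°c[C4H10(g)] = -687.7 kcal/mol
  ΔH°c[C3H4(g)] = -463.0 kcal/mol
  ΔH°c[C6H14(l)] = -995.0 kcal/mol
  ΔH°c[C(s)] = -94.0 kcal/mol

With combustion enthalpies, reactants minus products:
= [2·(-687.7) + 10·(-94.0) + 8·(-68.3)] − [2·(-463.0) + 2·(-995.0)]
= 54.2 kcal/mol

ΔH° = 54.2 kcal/mol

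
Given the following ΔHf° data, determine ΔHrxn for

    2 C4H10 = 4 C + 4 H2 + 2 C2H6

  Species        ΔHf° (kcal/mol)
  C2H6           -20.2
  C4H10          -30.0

ΔH°rxn = Σ nΔHf°(products) − Σ nΔHf°(reactants).
Products: 4·(+0.0) + 4·(+0.0) + 2·(-20.2) = -40.4
Reactants: 2·(-30.0) = -60.0
ΔHrxn = (-40.4) − (-60.0) = 19.6 kcal/mol

ΔHrxn = 19.6 kcal/mol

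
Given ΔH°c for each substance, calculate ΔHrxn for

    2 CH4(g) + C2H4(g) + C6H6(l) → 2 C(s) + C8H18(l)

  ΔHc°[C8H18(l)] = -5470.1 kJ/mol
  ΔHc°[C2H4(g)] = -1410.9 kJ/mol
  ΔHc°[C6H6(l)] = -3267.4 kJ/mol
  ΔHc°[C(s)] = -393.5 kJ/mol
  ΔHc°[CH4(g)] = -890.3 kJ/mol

ΔHrxn = -201.8 kJ/mol

With combustion enthalpies, reactants minus products:
= [2·(-890.3) + 1·(-1410.9) + 1·(-3267.4)] − [2·(-393.5) + 1·(-5470.1)]
= -201.8 kJ/mol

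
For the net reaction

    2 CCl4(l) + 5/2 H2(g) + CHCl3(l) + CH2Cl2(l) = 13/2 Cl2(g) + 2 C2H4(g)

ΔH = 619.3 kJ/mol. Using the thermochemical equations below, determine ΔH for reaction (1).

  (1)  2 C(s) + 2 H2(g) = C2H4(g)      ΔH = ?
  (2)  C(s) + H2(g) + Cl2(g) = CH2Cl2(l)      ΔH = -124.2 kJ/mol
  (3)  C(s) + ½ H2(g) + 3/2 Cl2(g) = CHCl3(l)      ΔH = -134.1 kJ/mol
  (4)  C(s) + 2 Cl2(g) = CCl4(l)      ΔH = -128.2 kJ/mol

(1) × 2 (×2 to match 2 C2H4(g) in the target): contributes 2·x
(2) reversed (CH2Cl2(l) must end up as a reactant): +124.2 kJ/mol
(3) reversed (CHCl3(l) must end up as a reactant): +134.1 kJ/mol
(4) reversed and × 2 (CCl4(l) must end up as a reactant; ×2 to match 2 CCl4(l) in the target): (-2)·(-128.2) = +256.4 kJ/mol
+619.3 = (+124.2) + (+134.1) + (+256.4) + 2·x
x = (+619.3 − (+514.7)) / (2) = 52.3 kJ/mol

ΔH = 52.3 kJ/mol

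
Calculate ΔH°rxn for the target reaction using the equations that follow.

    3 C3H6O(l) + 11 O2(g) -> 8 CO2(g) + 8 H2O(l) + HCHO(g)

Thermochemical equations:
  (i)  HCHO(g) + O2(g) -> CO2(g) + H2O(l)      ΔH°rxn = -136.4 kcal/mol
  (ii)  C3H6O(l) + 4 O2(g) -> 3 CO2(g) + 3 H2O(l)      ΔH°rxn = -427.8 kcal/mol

ΔH°rxn = -1147.0 kcal/mol

(i) reversed (reverse to put HCHO(g) on the product side): +136.4 kcal/mol
(ii) × 3 (×3 to match 3 C3H6O(l) in the target): (3)·(-427.8) = -1283.4 kcal/mol
Since enthalpy is a state function, ΔH°rxn = (-1)·(-136.4) + (3)·(-427.8) = -1147.0 kcal/mol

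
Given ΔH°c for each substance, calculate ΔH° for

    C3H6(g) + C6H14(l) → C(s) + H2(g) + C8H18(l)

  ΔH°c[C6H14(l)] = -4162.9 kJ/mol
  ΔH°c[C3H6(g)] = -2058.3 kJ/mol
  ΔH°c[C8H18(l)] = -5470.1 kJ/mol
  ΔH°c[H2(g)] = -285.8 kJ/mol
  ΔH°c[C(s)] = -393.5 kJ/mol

Using ΔH = Σ nΔHc°(reactants) − Σ nΔHc°(products):
= [1·(-2058.3) + 1·(-4162.9)] − [1·(-393.5) + 1·(-285.8) + 1·(-5470.1)]
= -71.8 kJ/mol

ΔH° = -71.8 kJ/mol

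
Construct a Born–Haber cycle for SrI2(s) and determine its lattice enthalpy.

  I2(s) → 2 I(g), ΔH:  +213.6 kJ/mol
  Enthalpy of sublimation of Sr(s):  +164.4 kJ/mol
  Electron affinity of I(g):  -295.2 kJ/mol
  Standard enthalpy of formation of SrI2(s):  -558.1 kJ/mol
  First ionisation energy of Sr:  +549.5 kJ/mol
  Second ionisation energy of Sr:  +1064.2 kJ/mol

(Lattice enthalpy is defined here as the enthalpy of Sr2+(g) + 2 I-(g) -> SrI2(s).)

ΔHf° = 1·ΔHsub + 1·(ΣIE) + 1·D(I2) + 2·EA + U
-558.1 = 1·(+164.4) + 1·(+1613.7) + 1·(+213.6) + 2·(-295.2) + U
U = -558.1 − (+1401.3) = -1959.4 kJ/mol

U = -1959.4 kJ/mol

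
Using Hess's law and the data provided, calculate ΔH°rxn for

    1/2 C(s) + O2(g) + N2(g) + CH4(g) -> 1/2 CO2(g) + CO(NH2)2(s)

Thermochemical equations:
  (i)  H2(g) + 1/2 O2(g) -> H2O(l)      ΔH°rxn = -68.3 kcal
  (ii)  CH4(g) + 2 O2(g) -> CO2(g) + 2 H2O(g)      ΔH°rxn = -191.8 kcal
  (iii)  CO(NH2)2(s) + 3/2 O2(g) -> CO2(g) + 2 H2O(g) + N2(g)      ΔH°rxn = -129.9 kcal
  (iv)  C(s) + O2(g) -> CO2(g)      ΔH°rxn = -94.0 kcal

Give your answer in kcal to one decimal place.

ΔH°rxn = -108.9 kcal

(i): not needed (H2(g) appears nowhere else).
(ii) as written (CH4(g) already on the reactant side): -191.8 kcal
(iii) reversed (reverse to put CO(NH2)2(s) on the product side): +129.9 kcal
(iv) × 1/2 (×1/2 to match 1/2 C(s) in the target): (1/2)·(-94.0) = -47.0 kcal
ΔH°rxn = (1)·(-191.8) + (-1)·(-129.9) + (1/2)·(-94.0) = -108.9 kcal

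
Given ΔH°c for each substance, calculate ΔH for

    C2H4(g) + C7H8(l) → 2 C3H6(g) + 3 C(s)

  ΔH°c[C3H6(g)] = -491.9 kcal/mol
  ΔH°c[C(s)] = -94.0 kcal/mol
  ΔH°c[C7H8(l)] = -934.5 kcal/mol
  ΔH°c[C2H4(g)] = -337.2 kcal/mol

ΔH = -5.9 kcal/mol

With combustion enthalpies, reactants minus products:
= [1·(-337.2) + 1·(-934.5)] − [2·(-491.9) + 3·(-94.0)]
= -5.9 kcal/mol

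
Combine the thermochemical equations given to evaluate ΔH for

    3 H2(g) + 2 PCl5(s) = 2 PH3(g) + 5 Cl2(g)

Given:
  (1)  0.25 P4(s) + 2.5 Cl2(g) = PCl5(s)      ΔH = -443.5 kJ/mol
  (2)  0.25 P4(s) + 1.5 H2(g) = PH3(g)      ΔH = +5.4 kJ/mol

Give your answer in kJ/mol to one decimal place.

(1) reversed and × 2: (-2)·(-443.5) = +887.0 kJ/mol
(2) × 2: (2)·(+5.4) = +10.8 kJ/mol
ΔH = (+887.0) + (+10.8) = 897.8 kJ/mol

ΔH = 897.8 kJ/mol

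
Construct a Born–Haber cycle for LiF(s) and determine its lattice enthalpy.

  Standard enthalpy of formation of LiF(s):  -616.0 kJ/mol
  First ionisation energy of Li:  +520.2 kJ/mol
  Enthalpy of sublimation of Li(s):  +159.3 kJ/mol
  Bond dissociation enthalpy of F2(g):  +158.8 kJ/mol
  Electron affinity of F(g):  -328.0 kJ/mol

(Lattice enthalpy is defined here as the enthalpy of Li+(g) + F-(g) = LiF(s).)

U = -1046.9 kJ/mol

ΔHf° = 1·ΔHsub + 1·(ΣIE) + 1/2·D(F2) + 1·EA + U
-616.0 = 1·(+159.3) + 1·(+520.2) + 1/2·(+158.8) + 1·(-328.0) + U
U = -616.0 − (+430.9) = -1046.9 kJ/mol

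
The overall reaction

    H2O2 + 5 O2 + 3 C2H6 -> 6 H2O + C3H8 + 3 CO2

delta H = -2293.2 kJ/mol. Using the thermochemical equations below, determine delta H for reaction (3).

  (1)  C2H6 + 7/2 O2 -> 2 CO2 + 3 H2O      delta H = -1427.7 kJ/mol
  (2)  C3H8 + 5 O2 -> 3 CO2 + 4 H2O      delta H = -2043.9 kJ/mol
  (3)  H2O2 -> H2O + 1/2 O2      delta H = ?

delta H = -54.0 kJ/mol

(1) × 3 (scale by 3 for the 3 C2H6): (3)·(-1427.7) = -4283.1 kJ/mol
(2) reversed (reverse to put C3H8 on the product side): +2043.9 kJ/mol
(3) as written (H2O2 already on the reactant side): contributes x
-2293.2 = (-4283.1) + (+2043.9) + x
x = (-2293.2 − (-2239.2)) / (1) = -54.0 kJ/mol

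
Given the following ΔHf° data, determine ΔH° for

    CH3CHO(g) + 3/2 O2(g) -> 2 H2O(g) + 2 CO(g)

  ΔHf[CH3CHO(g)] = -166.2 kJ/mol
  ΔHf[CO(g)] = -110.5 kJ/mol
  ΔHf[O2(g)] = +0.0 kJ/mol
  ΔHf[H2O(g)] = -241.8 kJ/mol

ΔH°rxn = Σ nΔHf°(products) − Σ nΔHf°(reactants).
Products: 2·(-241.8) + 2·(-110.5) = -704.6
Reactants: 1·(-166.2) + 3/2·(+0.0) = -166.2
ΔH° = (-704.6) − (-166.2) = -538.4 kJ/mol

ΔH° = -538.4 kJ/mol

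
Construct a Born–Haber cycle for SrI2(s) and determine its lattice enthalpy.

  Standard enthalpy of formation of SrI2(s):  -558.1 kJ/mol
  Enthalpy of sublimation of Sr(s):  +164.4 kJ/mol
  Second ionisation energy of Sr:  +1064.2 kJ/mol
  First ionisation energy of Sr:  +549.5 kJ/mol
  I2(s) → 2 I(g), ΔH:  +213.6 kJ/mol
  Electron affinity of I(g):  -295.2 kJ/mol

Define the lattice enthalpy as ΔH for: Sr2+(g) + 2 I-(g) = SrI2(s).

U = -1959.4 kJ/mol

ΔHf° = 1·ΔHsub + 1·(ΣIE) + 1·D(I2) + 2·EA + U
-558.1 = 1·(+164.4) + 1·(+1613.7) + 1·(+213.6) + 2·(-295.2) + U
U = -558.1 − (+1401.3) = -1959.4 kJ/mol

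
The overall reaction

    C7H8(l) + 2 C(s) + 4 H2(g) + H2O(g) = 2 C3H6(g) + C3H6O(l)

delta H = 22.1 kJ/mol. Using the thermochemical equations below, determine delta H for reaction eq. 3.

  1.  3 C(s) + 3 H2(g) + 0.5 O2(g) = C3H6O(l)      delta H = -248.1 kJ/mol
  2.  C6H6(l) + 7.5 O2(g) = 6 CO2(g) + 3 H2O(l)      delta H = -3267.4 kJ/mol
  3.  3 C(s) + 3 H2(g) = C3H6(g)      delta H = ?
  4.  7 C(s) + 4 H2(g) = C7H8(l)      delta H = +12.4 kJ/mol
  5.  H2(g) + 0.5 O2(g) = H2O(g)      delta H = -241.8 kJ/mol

delta H = 20.4 kJ/mol

eq. 1 as written: -248.1 kJ/mol
eq. 2: not needed.
eq. 3 × 2: contributes 2·x
eq. 4 reversed: -12.4 kJ/mol
eq. 5 reversed: +241.8 kJ/mol
+22.1 = (-248.1) + (-12.4) + (+241.8) + 2·x
x = (+22.1 − (-18.7)) / (2) = 20.4 kJ/mol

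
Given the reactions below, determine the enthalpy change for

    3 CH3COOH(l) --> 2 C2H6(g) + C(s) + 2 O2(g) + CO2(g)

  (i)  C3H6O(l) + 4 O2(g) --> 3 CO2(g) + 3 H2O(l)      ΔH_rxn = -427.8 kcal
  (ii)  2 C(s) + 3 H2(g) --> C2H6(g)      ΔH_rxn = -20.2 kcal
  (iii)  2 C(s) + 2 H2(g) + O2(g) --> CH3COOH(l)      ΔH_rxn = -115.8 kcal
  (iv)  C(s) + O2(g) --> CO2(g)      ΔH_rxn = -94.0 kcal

ΔH_rxn = 213.0 kcal

(i): not needed.
(ii) × 2: (2)·(-20.2) = -40.4 kcal
(iii) reversed and × 3: (-3)·(-115.8) = +347.4 kcal
(iv) as written: -94.0 kcal
Combining the equations, ΔH_rxn = (-40.4) + (+347.4) + (-94.0) = 213.0 kcal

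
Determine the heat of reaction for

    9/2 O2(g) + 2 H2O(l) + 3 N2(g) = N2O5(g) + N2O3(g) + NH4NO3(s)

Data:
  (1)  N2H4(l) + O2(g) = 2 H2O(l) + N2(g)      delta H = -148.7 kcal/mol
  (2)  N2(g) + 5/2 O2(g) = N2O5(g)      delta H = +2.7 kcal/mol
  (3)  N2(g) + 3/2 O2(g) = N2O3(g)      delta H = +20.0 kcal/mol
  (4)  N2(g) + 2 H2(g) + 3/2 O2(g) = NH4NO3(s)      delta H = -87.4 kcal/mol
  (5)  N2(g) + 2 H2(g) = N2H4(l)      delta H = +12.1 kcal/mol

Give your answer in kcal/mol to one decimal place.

delta H = 71.9 kcal/mol

(1) reversed: +148.7 kcal/mol
(2) as written: +2.7 kcal/mol
(3) as written: +20.0 kcal/mol
(4) as written: -87.4 kcal/mol
(5) reversed: -12.1 kcal/mol
By Hess's law, delta H = (+148.7) + (+2.7) + (+20.0) + (-87.4) + (-12.1) = 71.9 kcal/mol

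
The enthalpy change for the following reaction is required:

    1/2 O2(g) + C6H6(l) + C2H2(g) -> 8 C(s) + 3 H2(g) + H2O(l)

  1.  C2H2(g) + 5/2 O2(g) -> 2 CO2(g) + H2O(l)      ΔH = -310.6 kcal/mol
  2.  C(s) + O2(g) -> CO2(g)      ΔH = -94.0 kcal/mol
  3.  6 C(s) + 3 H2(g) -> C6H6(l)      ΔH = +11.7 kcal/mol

eq. 1 as written (C2H2(g) already on the reactant side): -310.6 kcal/mol
eq. 2 reversed and × 2: (-2)·(-94.0) = +188.0 kcal/mol
eq. 3 reversed (C6H6(l) must end up as a reactant): -11.7 kcal/mol
ΔH = (-310.6) + (+188.0) + (-11.7) = -134.3 kcal/mol

ΔH = -134.3 kcal/mol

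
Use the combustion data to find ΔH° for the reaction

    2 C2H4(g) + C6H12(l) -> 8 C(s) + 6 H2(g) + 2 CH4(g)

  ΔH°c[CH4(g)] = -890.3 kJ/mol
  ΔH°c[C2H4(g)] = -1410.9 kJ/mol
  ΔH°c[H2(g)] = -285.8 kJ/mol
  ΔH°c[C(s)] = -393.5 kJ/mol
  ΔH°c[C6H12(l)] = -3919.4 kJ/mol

With combustion enthalpies, reactants minus products:
= [2·(-1410.9) + 1·(-3919.4)] − [8·(-393.5) + 6·(-285.8) + 2·(-890.3)]
= -97.8 kJ/mol

ΔH° = -97.8 kJ/mol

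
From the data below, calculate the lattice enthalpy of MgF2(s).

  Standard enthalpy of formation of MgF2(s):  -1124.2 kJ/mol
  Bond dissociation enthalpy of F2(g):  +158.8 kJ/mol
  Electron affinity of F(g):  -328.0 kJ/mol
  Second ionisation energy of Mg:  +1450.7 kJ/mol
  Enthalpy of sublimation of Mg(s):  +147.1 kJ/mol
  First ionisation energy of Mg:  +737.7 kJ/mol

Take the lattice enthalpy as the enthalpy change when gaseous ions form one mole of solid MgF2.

ΔHf° = 1·ΔHsub + 1·(ΣIE) + 1·D(F2) + 2·EA + U
-1124.2 = 1·(+147.1) + 1·(+2188.4) + 1·(+158.8) + 2·(-328.0) + U
U = -1124.2 − (+1838.3) = -2962.5 kJ/mol

U = -2962.5 kJ/mol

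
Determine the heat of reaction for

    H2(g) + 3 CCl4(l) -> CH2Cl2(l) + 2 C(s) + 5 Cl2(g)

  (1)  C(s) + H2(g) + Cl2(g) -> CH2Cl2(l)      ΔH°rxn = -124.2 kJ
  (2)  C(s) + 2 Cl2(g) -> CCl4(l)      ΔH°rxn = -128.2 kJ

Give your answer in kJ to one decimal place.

(1) as written: -124.2 kJ
(2) reversed and × 3: (-3)·(-128.2) = +384.6 kJ
ΔH°rxn = (1)·(-124.2) + (-3)·(-128.2) = 260.4 kJ

ΔH°rxn = 260.4 kJ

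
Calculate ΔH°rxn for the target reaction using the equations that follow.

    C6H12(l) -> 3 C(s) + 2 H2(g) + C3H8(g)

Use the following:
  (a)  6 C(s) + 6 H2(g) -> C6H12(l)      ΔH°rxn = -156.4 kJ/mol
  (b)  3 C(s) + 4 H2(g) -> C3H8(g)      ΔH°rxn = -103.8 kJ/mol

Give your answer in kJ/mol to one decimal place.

(a) reversed: +156.4 kJ/mol
(b) as written: -103.8 kJ/mol
ΔH°rxn = (-1)·(-156.4) + (1)·(-103.8) = 52.6 kJ/mol

ΔH°rxn = 52.6 kJ/mol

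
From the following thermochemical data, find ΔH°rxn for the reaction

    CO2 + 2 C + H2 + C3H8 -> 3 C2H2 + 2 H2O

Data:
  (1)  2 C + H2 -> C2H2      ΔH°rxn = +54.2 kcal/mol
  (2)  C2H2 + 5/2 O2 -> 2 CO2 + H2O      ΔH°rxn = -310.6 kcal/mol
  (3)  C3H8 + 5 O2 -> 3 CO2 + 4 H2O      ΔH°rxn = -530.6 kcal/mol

ΔH°rxn = 144.8 kcal/mol

(1) as written (C already on the reactant side): +54.2 kcal/mol
(2) reversed and × 2: (-2)·(-310.6) = +621.2 kcal/mol
(3) as written (C3H8 already on the reactant side): -530.6 kcal/mol
By Hess's law, ΔH°rxn = (1)·(+54.2) + (-2)·(-310.6) + (1)·(-530.6) = 144.8 kcal/mol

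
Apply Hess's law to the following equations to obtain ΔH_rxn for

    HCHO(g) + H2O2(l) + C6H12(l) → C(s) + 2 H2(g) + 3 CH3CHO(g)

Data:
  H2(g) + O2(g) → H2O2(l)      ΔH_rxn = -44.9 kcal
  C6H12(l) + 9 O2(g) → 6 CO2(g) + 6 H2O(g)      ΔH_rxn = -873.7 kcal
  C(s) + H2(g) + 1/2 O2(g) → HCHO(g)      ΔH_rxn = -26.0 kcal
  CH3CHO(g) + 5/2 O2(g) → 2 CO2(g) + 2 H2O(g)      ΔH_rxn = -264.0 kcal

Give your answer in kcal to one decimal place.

equation 1 reversed: +44.9 kcal
equation 2 as written: -873.7 kcal
equation 3 reversed: +26.0 kcal
equation 4 reversed and × 3: (-3)·(-264.0) = +792.0 kcal
Since enthalpy is a state function, ΔH_rxn = (+44.9) + (-873.7) + (+26.0) + (+792.0) = -10.8 kcal

ΔH_rxn = -10.8 kcal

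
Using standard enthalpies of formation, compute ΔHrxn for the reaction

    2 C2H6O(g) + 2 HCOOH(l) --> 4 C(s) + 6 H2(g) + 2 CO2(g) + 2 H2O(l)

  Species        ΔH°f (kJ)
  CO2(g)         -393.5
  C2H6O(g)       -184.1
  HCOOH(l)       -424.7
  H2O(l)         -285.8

ΔH°rxn = Σ nΔHf°(products) − Σ nΔHf°(reactants).
Products: 4·(+0.0) + 6·(+0.0) + 2·(-393.5) + 2·(-285.8) = -1358.6
Reactants: 2·(-184.1) + 2·(-424.7) = -1217.6
ΔHrxn = (-1358.6) − (-1217.6) = -141.0 kJ

ΔHrxn = -141.0 kJ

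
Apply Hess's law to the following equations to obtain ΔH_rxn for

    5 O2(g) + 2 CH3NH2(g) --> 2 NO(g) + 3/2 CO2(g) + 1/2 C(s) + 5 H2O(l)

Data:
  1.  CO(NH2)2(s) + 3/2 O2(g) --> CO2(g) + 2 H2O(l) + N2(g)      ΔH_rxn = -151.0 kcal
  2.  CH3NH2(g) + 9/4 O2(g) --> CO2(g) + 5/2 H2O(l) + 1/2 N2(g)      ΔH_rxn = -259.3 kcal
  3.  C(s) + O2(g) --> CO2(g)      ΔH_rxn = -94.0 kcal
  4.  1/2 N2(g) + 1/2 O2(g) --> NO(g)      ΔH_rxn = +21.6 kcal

ΔH_rxn = -428.4 kcal

eq. 1: not needed (CO(NH2)2(s) appears nowhere else).
eq. 2 × 2 (×2 to match 2 CH3NH2(g) in the target): (2)·(-259.3) = -518.6 kcal
eq. 3 reversed and × 1/2 (reverse to put C(s) on the product side; scale by 1/2 for the 1/2 C(s)): (-1/2)·(-94.0) = +47.0 kcal
eq. 4 × 2 (×2 to match 2 NO(g) in the target): (2)·(+21.6) = +43.2 kcal
ΔH_rxn = (2)·(-259.3) + (-1/2)·(-94.0) + (2)·(+21.6) = -428.4 kcal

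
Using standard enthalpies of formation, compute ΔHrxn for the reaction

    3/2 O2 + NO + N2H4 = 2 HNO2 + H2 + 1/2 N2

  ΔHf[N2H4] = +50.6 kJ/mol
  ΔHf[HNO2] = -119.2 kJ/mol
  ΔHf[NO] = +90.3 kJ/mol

Products: 2·(-119.2) + 1·(+0.0) + 1/2·(+0.0) = -238.4
Reactants: 3/2·(+0.0) + 1·(+90.3) + 1·(+50.6) = +140.9
ΔHrxn = (-238.4) − (+140.9) = -379.3 kJ/mol

ΔHrxn = -379.3 kJ/mol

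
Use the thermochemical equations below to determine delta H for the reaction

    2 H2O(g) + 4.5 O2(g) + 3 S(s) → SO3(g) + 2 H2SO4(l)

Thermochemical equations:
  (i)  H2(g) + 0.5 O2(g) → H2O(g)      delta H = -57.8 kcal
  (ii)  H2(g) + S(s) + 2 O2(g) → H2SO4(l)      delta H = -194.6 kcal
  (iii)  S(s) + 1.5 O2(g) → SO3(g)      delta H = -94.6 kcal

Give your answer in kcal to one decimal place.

(i) reversed and × 2 (H2O(g) must end up as a reactant; scale by 2 for the 2 H2O(g)): (-2)·(-57.8) = +115.6 kcal
(ii) × 2 (scale by 2 for the 2 H2SO4(l)): (2)·(-194.6) = -389.2 kcal
(iii) as written (SO3(g) already on the product side): -94.6 kcal
By Hess's law, delta H = (-2)·(-57.8) + (2)·(-194.6) + (1)·(-94.6) = -368.2 kcal

delta H = -368.2 kcal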